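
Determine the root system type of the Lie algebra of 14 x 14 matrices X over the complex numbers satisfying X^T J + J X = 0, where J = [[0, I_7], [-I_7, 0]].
C_7 (sp(14))

This is sp(14), which has dimension 14(14+1)/2 = 105 and rank 14/2 = 7. In the classification of classical Lie algebras, the symplectic algebra sp(2n) has type C_n; here n = 7, so the Dynkin diagram is a chain of 7 nodes with a double edge at one end; the terminal node there is the unique long simple root (C_7). Hence the type is C_7.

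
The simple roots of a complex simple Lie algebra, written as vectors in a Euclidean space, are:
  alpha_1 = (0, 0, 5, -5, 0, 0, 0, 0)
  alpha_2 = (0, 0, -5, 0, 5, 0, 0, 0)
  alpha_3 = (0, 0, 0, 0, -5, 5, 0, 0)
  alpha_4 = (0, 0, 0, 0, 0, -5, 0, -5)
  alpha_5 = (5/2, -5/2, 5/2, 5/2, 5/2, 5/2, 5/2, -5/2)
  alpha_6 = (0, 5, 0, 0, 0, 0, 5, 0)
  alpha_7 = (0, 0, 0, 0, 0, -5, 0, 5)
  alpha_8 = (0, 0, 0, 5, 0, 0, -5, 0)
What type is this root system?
Compute the Cartan integers a_ij = 2(alpha_i, alpha_j)/(alpha_j, alpha_j); the resulting 8x8 Cartan matrix is
[[2, -1, 0, 0, 0, 0, 0, -1], [-1, 2, -1, 0, 0, 0, 0, 0], [0, -1, 2, -1, 0, 0, -1, 0], [0, 0, -1, 2, 0, 0, 0, 0], [0, 0, 0, 0, 2, 0, -1, 0], [0, 0, 0, 0, 0, 2, 0, -1], [0, 0, -1, 0, -1, 0, 2, 0], [-1, 0, 0, 0, 0, -1, 0, 2]].
All simple roots have the same length, so the diagram is simply laced. The associated Dynkin diagram is a chain of 7 nodes with one extra node attached to the third node from one end (E_8), so the type is E_8.

E_8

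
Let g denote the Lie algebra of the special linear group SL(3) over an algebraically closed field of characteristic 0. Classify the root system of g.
This is sl(3), which has dimension 3^2 - 1 = 8 and rank 3 - 1 = 2 (a Cartan subalgebra is the diagonal traceless matrices). In the classification of classical Lie algebras, the special linear algebra sl(n+1) has type A_n; here n = 2, so the Dynkin diagram is a chain of 2 nodes with single edges (A_2). Hence the type is A_2.

A_2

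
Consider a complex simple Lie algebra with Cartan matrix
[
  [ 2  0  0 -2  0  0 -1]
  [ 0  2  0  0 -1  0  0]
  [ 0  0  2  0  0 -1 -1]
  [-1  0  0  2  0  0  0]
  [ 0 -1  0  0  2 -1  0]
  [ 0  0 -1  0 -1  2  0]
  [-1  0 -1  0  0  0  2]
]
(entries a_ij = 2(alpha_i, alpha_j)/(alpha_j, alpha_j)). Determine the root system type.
type B_7

The matrix has rank 7 with 2's on the diagonal. Reading the off-diagonal entries as Dynkin edges (a single edge where a_ij = a_ji = -1; a double or triple edge where a_ij * a_ji = 2 or 3), the diagram is a chain of 7 nodes with a double edge at one end; the terminal node there is the unique short simple root (B_7). One simple-root ordering that puts it in standard form is (alpha_2, alpha_5, alpha_6, alpha_3, alpha_7, alpha_1, alpha_4). So the algebra is type B_7, i.e. so(15).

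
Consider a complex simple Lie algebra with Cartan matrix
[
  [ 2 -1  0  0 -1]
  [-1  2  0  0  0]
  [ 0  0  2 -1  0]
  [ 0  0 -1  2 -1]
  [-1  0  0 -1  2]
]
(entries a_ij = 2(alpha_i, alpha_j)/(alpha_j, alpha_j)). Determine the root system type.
The matrix has rank 5 with 2's on the diagonal. Reading the off-diagonal entries as Dynkin edges (a single edge where a_ij = a_ji = -1; a double or triple edge where a_ij * a_ji = 2 or 3), the diagram is a chain of 5 nodes with single edges (A_5). One simple-root ordering that puts it in standard form is (alpha_2, alpha_1, alpha_5, alpha_4, alpha_3). So the algebra is type A_5, i.e. sl(6).

A_5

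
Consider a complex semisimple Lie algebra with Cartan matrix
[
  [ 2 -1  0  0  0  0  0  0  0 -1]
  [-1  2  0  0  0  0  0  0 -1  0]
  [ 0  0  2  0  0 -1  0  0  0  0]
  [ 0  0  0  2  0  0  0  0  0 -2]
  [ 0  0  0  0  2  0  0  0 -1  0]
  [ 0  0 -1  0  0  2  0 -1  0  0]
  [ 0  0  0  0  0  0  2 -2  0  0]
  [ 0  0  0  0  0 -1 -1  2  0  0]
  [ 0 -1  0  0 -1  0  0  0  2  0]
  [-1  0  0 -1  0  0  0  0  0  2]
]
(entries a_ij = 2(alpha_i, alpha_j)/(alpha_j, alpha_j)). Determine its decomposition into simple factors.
type C_4 ⊕ type C_6

The diagram associated to this matrix has two connected components: the simple roots {alpha_3, alpha_6, alpha_7, alpha_8} form a chain of 4 nodes with a double edge at one end; the terminal node there is the unique long simple root (C_4), and {alpha_1, alpha_2, alpha_4, alpha_5, alpha_9, alpha_10} form a chain of 6 nodes with a double edge at one end; the terminal node there is the unique long simple root (C_6). A semisimple Lie algebra decomposes uniquely as the direct sum of simple ideals, one per connected component of its Dynkin diagram, so g ≅ C_4 ⊕ C_6 (dimension 36 + 78 = 114).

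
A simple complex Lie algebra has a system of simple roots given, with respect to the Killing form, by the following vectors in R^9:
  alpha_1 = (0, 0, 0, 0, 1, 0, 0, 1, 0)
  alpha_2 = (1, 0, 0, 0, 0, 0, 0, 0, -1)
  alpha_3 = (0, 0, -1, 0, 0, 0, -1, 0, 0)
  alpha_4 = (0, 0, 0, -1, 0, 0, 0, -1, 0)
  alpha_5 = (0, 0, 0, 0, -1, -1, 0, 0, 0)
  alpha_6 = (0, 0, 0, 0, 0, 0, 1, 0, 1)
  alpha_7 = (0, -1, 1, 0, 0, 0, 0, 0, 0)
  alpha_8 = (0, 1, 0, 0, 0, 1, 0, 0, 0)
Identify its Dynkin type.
Compute the Cartan integers a_ij = 2(alpha_i, alpha_j)/(alpha_j, alpha_j); the resulting 8x8 Cartan matrix is
[[2, 0, 0, -1, -1, 0, 0, 0], [0, 2, 0, 0, 0, -1, 0, 0], [0, 0, 2, 0, 0, -1, -1, 0], [-1, 0, 0, 2, 0, 0, 0, 0], [-1, 0, 0, 0, 2, 0, 0, -1], [0, -1, -1, 0, 0, 2, 0, 0], [0, 0, -1, 0, 0, 0, 2, -1], [0, 0, 0, 0, -1, 0, -1, 2]].
All simple roots have the same length, so the diagram is simply laced. The associated Dynkin diagram is a chain of 8 nodes with single edges (A_8), so the type is A_8 (the algebra sl(9)).

type A_8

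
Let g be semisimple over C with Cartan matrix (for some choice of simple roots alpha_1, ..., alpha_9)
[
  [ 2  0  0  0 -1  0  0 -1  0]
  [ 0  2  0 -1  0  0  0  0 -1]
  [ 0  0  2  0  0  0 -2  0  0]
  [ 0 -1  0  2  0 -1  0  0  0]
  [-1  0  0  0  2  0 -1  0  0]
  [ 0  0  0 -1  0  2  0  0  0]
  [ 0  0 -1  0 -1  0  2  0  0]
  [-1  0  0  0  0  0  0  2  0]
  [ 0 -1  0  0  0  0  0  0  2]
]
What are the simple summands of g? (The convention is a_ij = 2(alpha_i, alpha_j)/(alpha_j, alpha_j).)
The diagram associated to this matrix has two connected components: the simple roots {alpha_2, alpha_4, alpha_6, alpha_9} form a chain of 4 nodes with single edges (A_4), and {alpha_1, alpha_3, alpha_5, alpha_7, alpha_8} form a chain of 5 nodes with a double edge at one end; the terminal node there is the unique long simple root (C_5). A semisimple Lie algebra decomposes uniquely as the direct sum of simple ideals, one per connected component of its Dynkin diagram, so g ≅ A_4 ⊕ C_5 (dimension 24 + 55 = 79).

A_4 ⊕ C_5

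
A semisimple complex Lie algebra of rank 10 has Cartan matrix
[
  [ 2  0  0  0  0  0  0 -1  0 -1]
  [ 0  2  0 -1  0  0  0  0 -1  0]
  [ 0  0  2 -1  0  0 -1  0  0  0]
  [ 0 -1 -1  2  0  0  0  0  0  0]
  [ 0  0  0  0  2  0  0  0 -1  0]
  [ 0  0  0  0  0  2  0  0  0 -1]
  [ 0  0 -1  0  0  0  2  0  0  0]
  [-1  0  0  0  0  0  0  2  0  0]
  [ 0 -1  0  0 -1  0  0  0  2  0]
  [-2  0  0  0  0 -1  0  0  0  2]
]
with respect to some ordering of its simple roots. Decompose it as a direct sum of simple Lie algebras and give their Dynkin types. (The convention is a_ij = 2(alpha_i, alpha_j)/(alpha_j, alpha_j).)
A_6 (sl(7)) + F_4

The diagram associated to this matrix has two connected components: the simple roots {alpha_2, alpha_3, alpha_4, alpha_5, alpha_7, alpha_9} form a chain of 6 nodes with single edges (A_6), and {alpha_1, alpha_6, alpha_8, alpha_10} form a chain of 4 nodes with a double edge between the middle two (F_4). A semisimple Lie algebra decomposes uniquely as the direct sum of simple ideals, one per connected component of its Dynkin diagram, so g ≅ A_6 ⊕ F_4 (dimension 48 + 52 = 100).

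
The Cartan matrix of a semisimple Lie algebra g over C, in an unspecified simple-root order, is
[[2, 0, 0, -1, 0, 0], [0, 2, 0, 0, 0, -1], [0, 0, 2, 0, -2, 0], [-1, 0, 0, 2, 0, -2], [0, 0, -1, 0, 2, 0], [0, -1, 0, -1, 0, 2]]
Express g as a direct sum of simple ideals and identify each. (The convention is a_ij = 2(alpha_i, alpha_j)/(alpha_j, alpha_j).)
type B_2 + type F_4

The diagram associated to this matrix has two connected components: the simple roots {alpha_3, alpha_5} form a chain of 2 nodes with a double edge at one end; the terminal node there is the unique short simple root (B_2), and {alpha_1, alpha_2, alpha_4, alpha_6} form a chain of 4 nodes with a double edge between the middle two (F_4). A semisimple Lie algebra decomposes uniquely as the direct sum of simple ideals, one per connected component of its Dynkin diagram, so g ≅ B_2 ⊕ F_4 (dimension 10 + 52 = 62).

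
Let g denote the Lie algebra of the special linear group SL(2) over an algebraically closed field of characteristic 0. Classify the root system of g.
A_1 (sl(2))

This is sl(2), which has dimension 2^2 - 1 = 3 and rank 2 - 1 = 1 (a Cartan subalgebra is the diagonal traceless matrices). In the classification of classical Lie algebras, the special linear algebra sl(n+1) has type A_n; here n = 1, so the Dynkin diagram is a chain of 1 nodes with single edges (A_1). Hence the type is A_1.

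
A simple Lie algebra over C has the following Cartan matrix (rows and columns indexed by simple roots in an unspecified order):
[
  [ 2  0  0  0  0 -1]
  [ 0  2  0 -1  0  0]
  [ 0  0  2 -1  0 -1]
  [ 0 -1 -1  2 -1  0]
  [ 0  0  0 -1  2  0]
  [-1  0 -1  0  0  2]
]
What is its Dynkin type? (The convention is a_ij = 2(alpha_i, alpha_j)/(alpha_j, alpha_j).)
D_6

The matrix has rank 6 with 2's on the diagonal. Reading the off-diagonal entries as Dynkin edges (a single edge where a_ij = a_ji = -1; a double or triple edge where a_ij * a_ji = 2 or 3), the diagram is a chain of 4 nodes with a fork of two nodes at one end (D_6). One simple-root ordering that puts it in standard form is (alpha_1, alpha_6, alpha_3, alpha_4, alpha_2, alpha_5). So the algebra is type D_6, i.e. so(12).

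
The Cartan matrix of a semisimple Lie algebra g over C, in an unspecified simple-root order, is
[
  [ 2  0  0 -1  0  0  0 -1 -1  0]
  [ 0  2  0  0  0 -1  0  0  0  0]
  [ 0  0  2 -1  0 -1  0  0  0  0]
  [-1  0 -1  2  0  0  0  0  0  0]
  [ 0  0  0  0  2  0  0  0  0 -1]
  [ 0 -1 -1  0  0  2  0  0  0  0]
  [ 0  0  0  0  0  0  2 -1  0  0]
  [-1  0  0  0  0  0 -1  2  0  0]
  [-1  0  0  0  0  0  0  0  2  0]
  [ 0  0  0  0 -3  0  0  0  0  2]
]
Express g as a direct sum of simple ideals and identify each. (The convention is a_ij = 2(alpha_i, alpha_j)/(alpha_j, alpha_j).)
The diagram associated to this matrix has two connected components: the simple roots {alpha_1, alpha_2, alpha_3, alpha_4, alpha_6, alpha_7, alpha_8, alpha_9} form a chain of 7 nodes with one extra node attached to the third node from one end (E_8), and {alpha_5, alpha_10} form two nodes joined by a triple edge (G_2). A semisimple Lie algebra decomposes uniquely as the direct sum of simple ideals, one per connected component of its Dynkin diagram, so g ≅ E_8 ⊕ G_2 (dimension 248 + 14 = 262).

E_8 ⊕ G_2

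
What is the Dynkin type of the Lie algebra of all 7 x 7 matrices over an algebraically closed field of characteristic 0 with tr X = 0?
A_6 (sl(7))

This is sl(7), which has dimension 7^2 - 1 = 48 and rank 7 - 1 = 6 (a Cartan subalgebra is the diagonal traceless matrices). In the classification of classical Lie algebras, the special linear algebra sl(n+1) has type A_n; here n = 6, so the Dynkin diagram is a chain of 6 nodes with single edges (A_6). Hence the type is A_6.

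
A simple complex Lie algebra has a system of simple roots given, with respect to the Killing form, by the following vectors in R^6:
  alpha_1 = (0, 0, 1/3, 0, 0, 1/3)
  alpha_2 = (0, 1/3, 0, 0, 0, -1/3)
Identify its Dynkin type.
Compute the Cartan integers a_ij = 2(alpha_i, alpha_j)/(alpha_j, alpha_j); the resulting 2x2 Cartan matrix is
[[2, -1], [-1, 2]].
All simple roots have the same length, so the diagram is simply laced. The associated Dynkin diagram is a chain of 2 nodes with single edges (A_2), so the type is A_2 (the algebra sl(3)).

A2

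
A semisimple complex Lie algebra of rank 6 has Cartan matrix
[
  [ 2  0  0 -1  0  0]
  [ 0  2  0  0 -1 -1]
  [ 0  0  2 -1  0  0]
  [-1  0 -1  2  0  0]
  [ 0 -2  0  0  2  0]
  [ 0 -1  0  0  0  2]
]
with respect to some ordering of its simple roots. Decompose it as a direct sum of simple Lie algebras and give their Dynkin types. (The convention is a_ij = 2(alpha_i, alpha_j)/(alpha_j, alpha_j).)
The diagram associated to this matrix has two connected components: the simple roots {alpha_1, alpha_3, alpha_4} form a chain of 3 nodes with single edges (A_3), and {alpha_2, alpha_5, alpha_6} form a chain of 3 nodes with a double edge at one end; the terminal node there is the unique long simple root (C_3). A semisimple Lie algebra decomposes uniquely as the direct sum of simple ideals, one per connected component of its Dynkin diagram, so g ≅ A_3 ⊕ C_3 (dimension 15 + 21 = 36).

A3 + C3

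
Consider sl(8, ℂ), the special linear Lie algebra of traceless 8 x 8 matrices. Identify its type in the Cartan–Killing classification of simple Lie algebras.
This is sl(8), which has dimension 8^2 - 1 = 63 and rank 8 - 1 = 7 (a Cartan subalgebra is the diagonal traceless matrices). In the classification of classical Lie algebras, the special linear algebra sl(n+1) has type A_n; here n = 7, so the Dynkin diagram is a chain of 7 nodes with single edges (A_7). Hence the type is A_7.

A_7 (sl(8))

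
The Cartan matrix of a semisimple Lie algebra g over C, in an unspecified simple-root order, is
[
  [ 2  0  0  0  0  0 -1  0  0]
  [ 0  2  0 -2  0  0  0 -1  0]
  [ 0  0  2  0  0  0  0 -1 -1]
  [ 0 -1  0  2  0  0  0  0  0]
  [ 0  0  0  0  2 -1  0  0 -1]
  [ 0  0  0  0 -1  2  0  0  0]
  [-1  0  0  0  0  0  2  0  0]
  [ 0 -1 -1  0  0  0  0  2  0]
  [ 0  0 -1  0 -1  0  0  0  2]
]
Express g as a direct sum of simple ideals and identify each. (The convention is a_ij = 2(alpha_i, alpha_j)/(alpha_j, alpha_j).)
type A_2 ⊕ type B_7

The diagram associated to this matrix has two connected components: the simple roots {alpha_1, alpha_7} form a chain of 2 nodes with single edges (A_2), and {alpha_2, alpha_3, alpha_4, alpha_5, alpha_6, alpha_8, alpha_9} form a chain of 7 nodes with a double edge at one end; the terminal node there is the unique short simple root (B_7). A semisimple Lie algebra decomposes uniquely as the direct sum of simple ideals, one per connected component of its Dynkin diagram, so g ≅ A_2 ⊕ B_7 (dimension 8 + 105 = 113).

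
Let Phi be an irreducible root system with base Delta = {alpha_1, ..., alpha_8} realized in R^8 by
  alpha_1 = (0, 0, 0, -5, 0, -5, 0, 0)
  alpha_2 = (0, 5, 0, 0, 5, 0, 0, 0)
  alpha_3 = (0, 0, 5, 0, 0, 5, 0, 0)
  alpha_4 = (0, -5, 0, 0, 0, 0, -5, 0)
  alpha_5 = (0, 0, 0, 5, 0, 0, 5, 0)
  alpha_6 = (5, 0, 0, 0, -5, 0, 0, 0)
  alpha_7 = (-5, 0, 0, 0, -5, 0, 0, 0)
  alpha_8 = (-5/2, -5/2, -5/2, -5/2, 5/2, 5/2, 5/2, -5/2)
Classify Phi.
Compute the Cartan integers a_ij = 2(alpha_i, alpha_j)/(alpha_j, alpha_j); the resulting 8x8 Cartan matrix is
[[2, 0, -1, 0, -1, 0, 0, 0], [0, 2, 0, -1, 0, -1, -1, 0], [-1, 0, 2, 0, 0, 0, 0, 0], [0, -1, 0, 2, -1, 0, 0, 0], [-1, 0, 0, -1, 2, 0, 0, 0], [0, -1, 0, 0, 0, 2, 0, -1], [0, -1, 0, 0, 0, 0, 2, 0], [0, 0, 0, 0, 0, -1, 0, 2]].
All simple roots have the same length, so the diagram is simply laced. The associated Dynkin diagram is a chain of 7 nodes with one extra node attached to the third node from one end (E_8), so the type is E_8.

type E_8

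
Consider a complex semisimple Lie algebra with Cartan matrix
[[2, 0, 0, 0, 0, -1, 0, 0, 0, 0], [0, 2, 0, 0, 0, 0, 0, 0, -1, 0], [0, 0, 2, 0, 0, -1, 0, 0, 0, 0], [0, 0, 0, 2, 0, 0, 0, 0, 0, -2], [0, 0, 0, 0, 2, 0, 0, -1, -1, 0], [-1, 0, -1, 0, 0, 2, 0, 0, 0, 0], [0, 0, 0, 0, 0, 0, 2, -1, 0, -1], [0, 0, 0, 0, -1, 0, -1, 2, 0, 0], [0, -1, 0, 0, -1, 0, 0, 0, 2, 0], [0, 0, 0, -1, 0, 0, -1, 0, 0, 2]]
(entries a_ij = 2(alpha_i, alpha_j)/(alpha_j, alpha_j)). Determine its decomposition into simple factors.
A_3 (sl(4)) ⊕ C_7 (sp(14))

The diagram associated to this matrix has two connected components: the simple roots {alpha_1, alpha_3, alpha_6} form a chain of 3 nodes with single edges (A_3), and {alpha_2, alpha_4, alpha_5, alpha_7, alpha_8, alpha_9, alpha_10} form a chain of 7 nodes with a double edge at one end; the terminal node there is the unique long simple root (C_7). A semisimple Lie algebra decomposes uniquely as the direct sum of simple ideals, one per connected component of its Dynkin diagram, so g ≅ A_3 ⊕ C_7 (dimension 15 + 105 = 120).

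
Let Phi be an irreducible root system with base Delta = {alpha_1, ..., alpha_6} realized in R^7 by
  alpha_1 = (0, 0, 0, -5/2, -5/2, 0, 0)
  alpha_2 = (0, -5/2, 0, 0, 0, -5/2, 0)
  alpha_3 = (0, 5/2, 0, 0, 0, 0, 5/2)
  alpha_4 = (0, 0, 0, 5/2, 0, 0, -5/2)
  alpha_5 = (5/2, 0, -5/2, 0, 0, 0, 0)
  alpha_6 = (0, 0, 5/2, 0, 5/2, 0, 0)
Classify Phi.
Compute the Cartan integers a_ij = 2(alpha_i, alpha_j)/(alpha_j, alpha_j); the resulting 6x6 Cartan matrix is
[[2, 0, 0, -1, 0, -1], [0, 2, -1, 0, 0, 0], [0, -1, 2, -1, 0, 0], [-1, 0, -1, 2, 0, 0], [0, 0, 0, 0, 2, -1], [-1, 0, 0, 0, -1, 2]].
All simple roots have the same length, so the diagram is simply laced. The associated Dynkin diagram is a chain of 6 nodes with single edges (A_6), so the type is A_6 (the algebra sl(7)).

A_6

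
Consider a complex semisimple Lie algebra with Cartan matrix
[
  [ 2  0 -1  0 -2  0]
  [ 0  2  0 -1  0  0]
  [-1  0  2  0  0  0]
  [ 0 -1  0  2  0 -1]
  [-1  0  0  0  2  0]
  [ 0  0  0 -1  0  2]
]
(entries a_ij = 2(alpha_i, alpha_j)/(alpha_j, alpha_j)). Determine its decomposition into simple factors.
A_3 (sl(4)) + B_3 (so(7))

The diagram associated to this matrix has two connected components: the simple roots {alpha_2, alpha_4, alpha_6} form a chain of 3 nodes with single edges (A_3), and {alpha_1, alpha_3, alpha_5} form a chain of 3 nodes with a double edge at one end; the terminal node there is the unique short simple root (B_3). A semisimple Lie algebra decomposes uniquely as the direct sum of simple ideals, one per connected component of its Dynkin diagram, so g ≅ A_3 ⊕ B_3 (dimension 15 + 21 = 36).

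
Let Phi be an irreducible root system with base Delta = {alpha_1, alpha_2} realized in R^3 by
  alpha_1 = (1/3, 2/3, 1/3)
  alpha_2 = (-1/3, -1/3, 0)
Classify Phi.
Compute the Cartan integers a_ij = 2(alpha_i, alpha_j)/(alpha_j, alpha_j); the resulting 2x2 Cartan matrix is
[[2, -3], [-1, 2]].
The roots have two lengths (squared-length ratio 3:1); the short ones are alpha_{2}. The associated Dynkin diagram is two nodes joined by a triple edge (G_2), so the type is G_2.

G_2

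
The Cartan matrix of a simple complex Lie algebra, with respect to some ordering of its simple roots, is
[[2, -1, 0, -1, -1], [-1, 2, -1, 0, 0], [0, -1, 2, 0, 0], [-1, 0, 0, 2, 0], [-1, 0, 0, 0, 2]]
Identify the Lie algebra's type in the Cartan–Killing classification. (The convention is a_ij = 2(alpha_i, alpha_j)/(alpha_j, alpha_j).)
D5

The matrix has rank 5 with 2's on the diagonal. Reading the off-diagonal entries as Dynkin edges (a single edge where a_ij = a_ji = -1; a double or triple edge where a_ij * a_ji = 2 or 3), the diagram is a chain of 3 nodes with a fork of two nodes at one end (D_5). One simple-root ordering that puts it in standard form is (alpha_3, alpha_2, alpha_1, alpha_4, alpha_5). So the algebra is type D_5, i.e. so(10).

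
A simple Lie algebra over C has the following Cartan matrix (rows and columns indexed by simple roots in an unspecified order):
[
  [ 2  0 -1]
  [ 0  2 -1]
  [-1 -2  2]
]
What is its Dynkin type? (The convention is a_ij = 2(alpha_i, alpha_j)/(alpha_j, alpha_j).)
B_3 (so(7))

The matrix has rank 3 with 2's on the diagonal. Reading the off-diagonal entries as Dynkin edges (a single edge where a_ij = a_ji = -1; a double or triple edge where a_ij * a_ji = 2 or 3), the diagram is a chain of 3 nodes with a double edge at one end; the terminal node there is the unique short simple root (B_3). One simple-root ordering that puts it in standard form is (alpha_1, alpha_3, alpha_2). So the algebra is type B_3, i.e. so(7).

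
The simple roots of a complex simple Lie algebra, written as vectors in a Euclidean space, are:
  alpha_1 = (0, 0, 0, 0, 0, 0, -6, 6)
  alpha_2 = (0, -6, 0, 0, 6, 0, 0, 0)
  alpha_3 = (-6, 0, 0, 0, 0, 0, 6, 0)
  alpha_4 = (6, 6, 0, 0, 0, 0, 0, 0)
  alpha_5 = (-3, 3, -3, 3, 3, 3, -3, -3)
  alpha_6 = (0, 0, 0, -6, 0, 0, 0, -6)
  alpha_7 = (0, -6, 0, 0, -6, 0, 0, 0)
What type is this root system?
E_7

Compute the Cartan integers a_ij = 2(alpha_i, alpha_j)/(alpha_j, alpha_j); the resulting 7x7 Cartan matrix is
[[2, 0, -1, 0, 0, -1, 0], [0, 2, 0, -1, 0, 0, 0], [-1, 0, 2, -1, 0, 0, 0], [0, -1, -1, 2, 0, 0, -1], [0, 0, 0, 0, 2, 0, -1], [-1, 0, 0, 0, 0, 2, 0], [0, 0, 0, -1, -1, 0, 2]].
All simple roots have the same length, so the diagram is simply laced. The associated Dynkin diagram is a chain of 6 nodes with one extra node attached to the third node from one end (E_7), so the type is E_7.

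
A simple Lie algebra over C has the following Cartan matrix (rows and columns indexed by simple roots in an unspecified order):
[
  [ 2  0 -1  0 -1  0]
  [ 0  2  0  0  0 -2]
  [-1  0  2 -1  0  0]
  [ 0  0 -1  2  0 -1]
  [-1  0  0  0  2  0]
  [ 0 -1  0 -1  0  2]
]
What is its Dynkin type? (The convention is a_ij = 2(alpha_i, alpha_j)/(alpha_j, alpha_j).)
The matrix has rank 6 with 2's on the diagonal. Reading the off-diagonal entries as Dynkin edges (a single edge where a_ij = a_ji = -1; a double or triple edge where a_ij * a_ji = 2 or 3), the diagram is a chain of 6 nodes with a double edge at one end; the terminal node there is the unique long simple root (C_6). One simple-root ordering that puts it in standard form is (alpha_5, alpha_1, alpha_3, alpha_4, alpha_6, alpha_2). So the algebra is type C_6, i.e. sp(12).

C_6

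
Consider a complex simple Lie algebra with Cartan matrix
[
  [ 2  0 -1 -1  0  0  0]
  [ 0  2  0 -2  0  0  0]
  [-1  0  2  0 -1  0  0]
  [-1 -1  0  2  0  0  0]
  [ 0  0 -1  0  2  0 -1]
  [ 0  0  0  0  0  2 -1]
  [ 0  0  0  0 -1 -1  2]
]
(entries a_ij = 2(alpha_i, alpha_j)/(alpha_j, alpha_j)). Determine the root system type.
C7

The matrix has rank 7 with 2's on the diagonal. Reading the off-diagonal entries as Dynkin edges (a single edge where a_ij = a_ji = -1; a double or triple edge where a_ij * a_ji = 2 or 3), the diagram is a chain of 7 nodes with a double edge at one end; the terminal node there is the unique long simple root (C_7). One simple-root ordering that puts it in standard form is (alpha_6, alpha_7, alpha_5, alpha_3, alpha_1, alpha_4, alpha_2). So the algebra is type C_7, i.e. sp(14).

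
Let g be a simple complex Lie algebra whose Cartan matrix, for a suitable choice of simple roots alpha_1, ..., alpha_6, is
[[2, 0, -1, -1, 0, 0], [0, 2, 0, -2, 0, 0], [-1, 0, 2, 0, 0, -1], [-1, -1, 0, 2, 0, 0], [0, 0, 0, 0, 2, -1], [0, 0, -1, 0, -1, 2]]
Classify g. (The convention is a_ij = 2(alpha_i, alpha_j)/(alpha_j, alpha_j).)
C_6

The matrix has rank 6 with 2's on the diagonal. Reading the off-diagonal entries as Dynkin edges (a single edge where a_ij = a_ji = -1; a double or triple edge where a_ij * a_ji = 2 or 3), the diagram is a chain of 6 nodes with a double edge at one end; the terminal node there is the unique long simple root (C_6). One simple-root ordering that puts it in standard form is (alpha_5, alpha_6, alpha_3, alpha_1, alpha_4, alpha_2). So the algebra is type C_6, i.e. sp(12).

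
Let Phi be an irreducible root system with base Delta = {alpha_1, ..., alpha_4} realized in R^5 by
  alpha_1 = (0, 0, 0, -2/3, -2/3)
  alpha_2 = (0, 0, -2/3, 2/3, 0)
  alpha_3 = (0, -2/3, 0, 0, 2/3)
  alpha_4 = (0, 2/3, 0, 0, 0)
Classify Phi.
B_4 (so(9))

Compute the Cartan integers a_ij = 2(alpha_i, alpha_j)/(alpha_j, alpha_j); the resulting 4x4 Cartan matrix is
[[2, -1, -1, 0], [-1, 2, 0, 0], [-1, 0, 2, -2], [0, 0, -1, 2]].
The roots have two lengths (squared-length ratio 2:1); the short ones are alpha_{4}. The associated Dynkin diagram is a chain of 4 nodes with a double edge at one end; the terminal node there is the unique short simple root (B_4), so the type is B_4 (the algebra so(9)).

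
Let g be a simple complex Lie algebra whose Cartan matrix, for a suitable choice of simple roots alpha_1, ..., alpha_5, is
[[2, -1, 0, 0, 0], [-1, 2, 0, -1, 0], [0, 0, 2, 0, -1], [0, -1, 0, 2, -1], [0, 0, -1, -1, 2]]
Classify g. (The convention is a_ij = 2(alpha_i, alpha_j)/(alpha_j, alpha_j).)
type A_5

The matrix has rank 5 with 2's on the diagonal. Reading the off-diagonal entries as Dynkin edges (a single edge where a_ij = a_ji = -1; a double or triple edge where a_ij * a_ji = 2 or 3), the diagram is a chain of 5 nodes with single edges (A_5). One simple-root ordering that puts it in standard form is (alpha_1, alpha_2, alpha_4, alpha_5, alpha_3). So the algebra is type A_5, i.e. sl(6).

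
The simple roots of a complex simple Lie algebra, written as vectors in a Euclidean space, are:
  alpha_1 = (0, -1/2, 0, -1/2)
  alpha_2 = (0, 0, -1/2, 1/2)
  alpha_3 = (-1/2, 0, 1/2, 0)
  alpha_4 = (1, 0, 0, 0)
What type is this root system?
C4

Compute the Cartan integers a_ij = 2(alpha_i, alpha_j)/(alpha_j, alpha_j); the resulting 4x4 Cartan matrix is
[[2, -1, 0, 0], [-1, 2, -1, 0], [0, -1, 2, -1], [0, 0, -2, 2]].
The roots have two lengths (squared-length ratio 2:1); the short ones are alpha_{1,2,3}. The associated Dynkin diagram is a chain of 4 nodes with a double edge at one end; the terminal node there is the unique long simple root (C_4), so the type is C_4 (the algebra sp(8)).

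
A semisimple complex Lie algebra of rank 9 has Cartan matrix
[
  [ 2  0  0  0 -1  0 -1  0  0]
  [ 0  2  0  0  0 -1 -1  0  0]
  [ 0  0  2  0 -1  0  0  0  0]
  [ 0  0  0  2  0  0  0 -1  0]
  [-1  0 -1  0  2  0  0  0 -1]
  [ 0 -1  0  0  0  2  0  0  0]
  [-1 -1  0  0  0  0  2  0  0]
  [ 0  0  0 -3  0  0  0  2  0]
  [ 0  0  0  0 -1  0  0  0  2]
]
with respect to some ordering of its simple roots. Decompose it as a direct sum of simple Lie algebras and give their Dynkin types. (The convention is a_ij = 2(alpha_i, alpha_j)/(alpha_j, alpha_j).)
The diagram associated to this matrix has two connected components: the simple roots {alpha_1, alpha_2, alpha_3, alpha_5, alpha_6, alpha_7, alpha_9} form a chain of 5 nodes with a fork of two nodes at one end (D_7), and {alpha_4, alpha_8} form two nodes joined by a triple edge (G_2). A semisimple Lie algebra decomposes uniquely as the direct sum of simple ideals, one per connected component of its Dynkin diagram, so g ≅ D_7 ⊕ G_2 (dimension 91 + 14 = 105).

D_7 (so(14)) ⊕ G_2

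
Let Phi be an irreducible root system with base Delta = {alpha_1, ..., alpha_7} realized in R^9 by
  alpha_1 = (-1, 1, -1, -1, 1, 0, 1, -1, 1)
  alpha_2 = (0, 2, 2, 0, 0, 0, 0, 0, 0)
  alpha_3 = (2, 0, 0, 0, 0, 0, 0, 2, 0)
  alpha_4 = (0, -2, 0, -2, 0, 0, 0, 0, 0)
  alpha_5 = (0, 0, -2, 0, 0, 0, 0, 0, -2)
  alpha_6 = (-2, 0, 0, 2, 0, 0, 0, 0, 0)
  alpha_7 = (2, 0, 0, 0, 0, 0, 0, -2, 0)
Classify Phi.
Compute the Cartan integers a_ij = 2(alpha_i, alpha_j)/(alpha_j, alpha_j); the resulting 7x7 Cartan matrix is
[[2, 0, -1, 0, 0, 0, 0], [0, 2, 0, -1, -1, 0, 0], [-1, 0, 2, 0, 0, -1, 0], [0, -1, 0, 2, 0, -1, 0], [0, -1, 0, 0, 2, 0, 0], [0, 0, -1, -1, 0, 2, -1], [0, 0, 0, 0, 0, -1, 2]].
All simple roots have the same length, so the diagram is simply laced. The associated Dynkin diagram is a chain of 6 nodes with one extra node attached to the third node from one end (E_7), so the type is E_7.

E7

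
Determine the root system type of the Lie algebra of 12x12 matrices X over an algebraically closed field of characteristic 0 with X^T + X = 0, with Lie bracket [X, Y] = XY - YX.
This is so(12) with 12 even, which has dimension 12(12-1)/2 = 66 and rank 12/2 = 6. In the classification of classical Lie algebras, the orthogonal algebra so(2n) in an even number of variables has type D_n; here n = 6, so the Dynkin diagram is a chain of 4 nodes with a fork of two nodes at one end (D_6). Hence the type is D_6.

D6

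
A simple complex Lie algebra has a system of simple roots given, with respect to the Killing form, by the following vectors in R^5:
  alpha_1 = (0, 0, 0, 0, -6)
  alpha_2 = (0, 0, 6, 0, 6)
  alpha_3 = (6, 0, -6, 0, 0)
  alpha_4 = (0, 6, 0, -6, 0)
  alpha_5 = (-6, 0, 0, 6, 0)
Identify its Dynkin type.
B_5

Compute the Cartan integers a_ij = 2(alpha_i, alpha_j)/(alpha_j, alpha_j); the resulting 5x5 Cartan matrix is
[[2, -1, 0, 0, 0], [-2, 2, -1, 0, 0], [0, -1, 2, 0, -1], [0, 0, 0, 2, -1], [0, 0, -1, -1, 2]].
The roots have two lengths (squared-length ratio 2:1); the short ones are alpha_{1}. The associated Dynkin diagram is a chain of 5 nodes with a double edge at one end; the terminal node there is the unique short simple root (B_5), so the type is B_5 (the algebra so(11)).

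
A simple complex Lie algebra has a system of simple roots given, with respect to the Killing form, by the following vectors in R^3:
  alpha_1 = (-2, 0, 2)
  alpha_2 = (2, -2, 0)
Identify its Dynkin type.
type A_2

Compute the Cartan integers a_ij = 2(alpha_i, alpha_j)/(alpha_j, alpha_j); the resulting 2x2 Cartan matrix is
[[2, -1], [-1, 2]].
All simple roots have the same length, so the diagram is simply laced. The associated Dynkin diagram is a chain of 2 nodes with single edges (A_2), so the type is A_2 (the algebra sl(3)).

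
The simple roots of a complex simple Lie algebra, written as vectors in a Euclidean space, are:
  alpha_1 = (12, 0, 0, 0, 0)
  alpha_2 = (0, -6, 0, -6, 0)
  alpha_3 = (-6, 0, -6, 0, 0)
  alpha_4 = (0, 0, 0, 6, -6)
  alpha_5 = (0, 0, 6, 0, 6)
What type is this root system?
C_5 (sp(10))

Compute the Cartan integers a_ij = 2(alpha_i, alpha_j)/(alpha_j, alpha_j); the resulting 5x5 Cartan matrix is
[[2, 0, -2, 0, 0], [0, 2, 0, -1, 0], [-1, 0, 2, 0, -1], [0, -1, 0, 2, -1], [0, 0, -1, -1, 2]].
The roots have two lengths (squared-length ratio 2:1); the short ones are alpha_{2,3,4,5}. The associated Dynkin diagram is a chain of 5 nodes with a double edge at one end; the terminal node there is the unique long simple root (C_5), so the type is C_5 (the algebra sp(10)).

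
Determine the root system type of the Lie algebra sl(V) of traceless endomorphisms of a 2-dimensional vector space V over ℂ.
This is sl(2), which has dimension 2^2 - 1 = 3 and rank 2 - 1 = 1 (a Cartan subalgebra is the diagonal traceless matrices). In the classification of classical Lie algebras, the special linear algebra sl(n+1) has type A_n; here n = 1, so the Dynkin diagram is a chain of 1 nodes with single edges (A_1). Hence the type is A_1.

A1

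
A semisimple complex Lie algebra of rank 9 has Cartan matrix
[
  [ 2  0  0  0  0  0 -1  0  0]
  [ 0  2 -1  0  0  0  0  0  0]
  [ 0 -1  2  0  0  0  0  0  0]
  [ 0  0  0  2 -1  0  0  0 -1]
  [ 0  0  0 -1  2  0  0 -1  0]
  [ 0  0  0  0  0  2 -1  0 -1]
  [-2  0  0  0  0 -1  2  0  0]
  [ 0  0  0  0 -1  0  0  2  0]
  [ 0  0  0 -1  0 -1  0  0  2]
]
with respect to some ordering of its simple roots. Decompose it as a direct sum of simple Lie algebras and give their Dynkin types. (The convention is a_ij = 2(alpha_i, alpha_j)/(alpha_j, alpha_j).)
A2 + B7

The diagram associated to this matrix has two connected components: the simple roots {alpha_2, alpha_3} form a chain of 2 nodes with single edges (A_2), and {alpha_1, alpha_4, alpha_5, alpha_6, alpha_7, alpha_8, alpha_9} form a chain of 7 nodes with a double edge at one end; the terminal node there is the unique short simple root (B_7). A semisimple Lie algebra decomposes uniquely as the direct sum of simple ideals, one per connected component of its Dynkin diagram, so g ≅ A_2 ⊕ B_7 (dimension 8 + 105 = 113).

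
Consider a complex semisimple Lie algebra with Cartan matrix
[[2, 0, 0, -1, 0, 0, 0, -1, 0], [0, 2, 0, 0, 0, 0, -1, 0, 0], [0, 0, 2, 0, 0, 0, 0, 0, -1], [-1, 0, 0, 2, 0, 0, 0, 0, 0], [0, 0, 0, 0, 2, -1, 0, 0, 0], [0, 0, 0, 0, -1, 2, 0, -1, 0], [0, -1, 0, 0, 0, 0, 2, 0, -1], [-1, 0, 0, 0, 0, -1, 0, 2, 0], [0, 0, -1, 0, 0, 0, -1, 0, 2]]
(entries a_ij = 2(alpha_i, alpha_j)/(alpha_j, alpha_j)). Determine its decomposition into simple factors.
A4 ⊕ A5

The diagram associated to this matrix has two connected components: the simple roots {alpha_2, alpha_3, alpha_7, alpha_9} form a chain of 4 nodes with single edges (A_4), and {alpha_1, alpha_4, alpha_5, alpha_6, alpha_8} form a chain of 5 nodes with single edges (A_5). A semisimple Lie algebra decomposes uniquely as the direct sum of simple ideals, one per connected component of its Dynkin diagram, so g ≅ A_4 ⊕ A_5 (dimension 24 + 35 = 59).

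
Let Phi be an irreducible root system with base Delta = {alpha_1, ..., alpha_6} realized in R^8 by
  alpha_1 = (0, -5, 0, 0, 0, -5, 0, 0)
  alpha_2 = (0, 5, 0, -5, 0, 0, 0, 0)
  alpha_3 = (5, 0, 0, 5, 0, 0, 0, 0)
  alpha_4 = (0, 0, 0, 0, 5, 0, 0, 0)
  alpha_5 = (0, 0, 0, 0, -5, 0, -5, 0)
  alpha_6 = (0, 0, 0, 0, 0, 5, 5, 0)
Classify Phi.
Compute the Cartan integers a_ij = 2(alpha_i, alpha_j)/(alpha_j, alpha_j); the resulting 6x6 Cartan matrix is
[[2, -1, 0, 0, 0, -1], [-1, 2, -1, 0, 0, 0], [0, -1, 2, 0, 0, 0], [0, 0, 0, 2, -1, 0], [0, 0, 0, -2, 2, -1], [-1, 0, 0, 0, -1, 2]].
The roots have two lengths (squared-length ratio 2:1); the short ones are alpha_{4}. The associated Dynkin diagram is a chain of 6 nodes with a double edge at one end; the terminal node there is the unique short simple root (B_6), so the type is B_6 (the algebra so(13)).

B_6 (so(13))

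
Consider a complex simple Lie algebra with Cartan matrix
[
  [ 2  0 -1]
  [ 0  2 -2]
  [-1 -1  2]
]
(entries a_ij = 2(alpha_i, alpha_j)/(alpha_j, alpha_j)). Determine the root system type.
C_3 (sp(6))

The matrix has rank 3 with 2's on the diagonal. Reading the off-diagonal entries as Dynkin edges (a single edge where a_ij = a_ji = -1; a double or triple edge where a_ij * a_ji = 2 or 3), the diagram is a chain of 3 nodes with a double edge at one end; the terminal node there is the unique long simple root (C_3). One simple-root ordering that puts it in standard form is (alpha_1, alpha_3, alpha_2). So the algebra is type C_3, i.e. sp(6).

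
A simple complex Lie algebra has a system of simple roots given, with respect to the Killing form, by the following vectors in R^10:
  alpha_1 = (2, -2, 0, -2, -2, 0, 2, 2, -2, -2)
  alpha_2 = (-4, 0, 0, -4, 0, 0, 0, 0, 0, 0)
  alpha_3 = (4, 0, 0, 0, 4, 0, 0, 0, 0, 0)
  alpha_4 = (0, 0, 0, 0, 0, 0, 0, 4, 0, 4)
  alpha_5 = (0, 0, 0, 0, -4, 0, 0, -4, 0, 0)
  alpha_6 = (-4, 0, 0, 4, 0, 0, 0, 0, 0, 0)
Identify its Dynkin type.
E_6

Compute the Cartan integers a_ij = 2(alpha_i, alpha_j)/(alpha_j, alpha_j); the resulting 6x6 Cartan matrix is
[[2, 0, 0, 0, 0, -1], [0, 2, -1, 0, 0, 0], [0, -1, 2, 0, -1, -1], [0, 0, 0, 2, -1, 0], [0, 0, -1, -1, 2, 0], [-1, 0, -1, 0, 0, 2]].
All simple roots have the same length, so the diagram is simply laced. The associated Dynkin diagram is a chain of 5 nodes with one extra node attached to the third node from one end (E_6), so the type is E_6.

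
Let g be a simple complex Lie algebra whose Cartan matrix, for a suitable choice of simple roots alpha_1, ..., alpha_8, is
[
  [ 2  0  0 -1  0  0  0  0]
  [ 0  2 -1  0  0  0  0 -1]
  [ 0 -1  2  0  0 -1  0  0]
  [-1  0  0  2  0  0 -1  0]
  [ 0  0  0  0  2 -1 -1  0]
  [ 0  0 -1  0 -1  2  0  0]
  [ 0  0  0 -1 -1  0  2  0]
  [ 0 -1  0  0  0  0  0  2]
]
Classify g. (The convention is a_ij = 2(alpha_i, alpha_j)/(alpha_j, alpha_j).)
type A_8

The matrix has rank 8 with 2's on the diagonal. Reading the off-diagonal entries as Dynkin edges (a single edge where a_ij = a_ji = -1; a double or triple edge where a_ij * a_ji = 2 or 3), the diagram is a chain of 8 nodes with single edges (A_8). One simple-root ordering that puts it in standard form is (alpha_1, alpha_4, alpha_7, alpha_5, alpha_6, alpha_3, alpha_2, alpha_8). So the algebra is type A_8, i.e. sl(9).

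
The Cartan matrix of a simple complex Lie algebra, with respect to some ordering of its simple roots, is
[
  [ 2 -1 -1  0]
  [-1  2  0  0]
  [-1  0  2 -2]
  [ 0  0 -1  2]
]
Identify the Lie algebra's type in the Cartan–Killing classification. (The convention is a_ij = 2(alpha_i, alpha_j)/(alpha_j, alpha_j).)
type B_4

The matrix has rank 4 with 2's on the diagonal. Reading the off-diagonal entries as Dynkin edges (a single edge where a_ij = a_ji = -1; a double or triple edge where a_ij * a_ji = 2 or 3), the diagram is a chain of 4 nodes with a double edge at one end; the terminal node there is the unique short simple root (B_4). One simple-root ordering that puts it in standard form is (alpha_2, alpha_1, alpha_3, alpha_4). So the algebra is type B_4, i.e. so(9).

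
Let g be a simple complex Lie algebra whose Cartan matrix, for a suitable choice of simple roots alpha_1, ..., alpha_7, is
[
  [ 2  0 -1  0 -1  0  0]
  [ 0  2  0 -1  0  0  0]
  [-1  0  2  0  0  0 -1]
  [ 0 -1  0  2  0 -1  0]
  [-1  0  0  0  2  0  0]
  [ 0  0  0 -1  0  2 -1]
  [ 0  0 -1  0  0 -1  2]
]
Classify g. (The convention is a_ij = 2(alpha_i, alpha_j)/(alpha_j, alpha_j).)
A_7

The matrix has rank 7 with 2's on the diagonal. Reading the off-diagonal entries as Dynkin edges (a single edge where a_ij = a_ji = -1; a double or triple edge where a_ij * a_ji = 2 or 3), the diagram is a chain of 7 nodes with single edges (A_7). One simple-root ordering that puts it in standard form is (alpha_2, alpha_4, alpha_6, alpha_7, alpha_3, alpha_1, alpha_5). So the algebra is type A_7, i.e. sl(8).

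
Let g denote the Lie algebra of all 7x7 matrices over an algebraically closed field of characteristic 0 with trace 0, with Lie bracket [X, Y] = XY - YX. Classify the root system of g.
This is sl(7), which has dimension 7^2 - 1 = 48 and rank 7 - 1 = 6 (a Cartan subalgebra is the diagonal traceless matrices). In the classification of classical Lie algebras, the special linear algebra sl(n+1) has type A_n; here n = 6, so the Dynkin diagram is a chain of 6 nodes with single edges (A_6). Hence the type is A_6.

type A_6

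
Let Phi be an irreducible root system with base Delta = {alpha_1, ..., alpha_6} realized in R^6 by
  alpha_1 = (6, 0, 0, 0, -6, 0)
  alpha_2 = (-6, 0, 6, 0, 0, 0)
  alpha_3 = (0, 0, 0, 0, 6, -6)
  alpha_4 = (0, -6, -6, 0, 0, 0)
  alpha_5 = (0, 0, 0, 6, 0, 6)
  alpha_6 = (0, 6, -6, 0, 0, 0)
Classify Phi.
D6

Compute the Cartan integers a_ij = 2(alpha_i, alpha_j)/(alpha_j, alpha_j); the resulting 6x6 Cartan matrix is
[[2, -1, -1, 0, 0, 0], [-1, 2, 0, -1, 0, -1], [-1, 0, 2, 0, -1, 0], [0, -1, 0, 2, 0, 0], [0, 0, -1, 0, 2, 0], [0, -1, 0, 0, 0, 2]].
All simple roots have the same length, so the diagram is simply laced. The associated Dynkin diagram is a chain of 4 nodes with a fork of two nodes at one end (D_6), so the type is D_6 (the algebra so(12)).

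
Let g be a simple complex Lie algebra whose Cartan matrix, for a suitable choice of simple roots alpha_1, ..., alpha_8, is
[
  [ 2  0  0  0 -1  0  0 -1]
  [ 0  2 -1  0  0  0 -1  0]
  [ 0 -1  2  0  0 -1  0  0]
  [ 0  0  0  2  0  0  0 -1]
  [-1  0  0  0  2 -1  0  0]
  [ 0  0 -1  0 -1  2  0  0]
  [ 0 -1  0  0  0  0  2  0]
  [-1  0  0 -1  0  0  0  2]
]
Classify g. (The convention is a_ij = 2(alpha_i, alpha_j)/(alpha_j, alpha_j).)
A_8

The matrix has rank 8 with 2's on the diagonal. Reading the off-diagonal entries as Dynkin edges (a single edge where a_ij = a_ji = -1; a double or triple edge where a_ij * a_ji = 2 or 3), the diagram is a chain of 8 nodes with single edges (A_8). One simple-root ordering that puts it in standard form is (alpha_7, alpha_2, alpha_3, alpha_6, alpha_5, alpha_1, alpha_8, alpha_4). So the algebra is type A_8, i.e. sl(9).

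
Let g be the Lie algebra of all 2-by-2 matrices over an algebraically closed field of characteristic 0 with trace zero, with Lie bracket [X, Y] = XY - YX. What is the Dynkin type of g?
This is sl(2), which has dimension 2^2 - 1 = 3 and rank 2 - 1 = 1 (a Cartan subalgebra is the diagonal traceless matrices). In the classification of classical Lie algebras, the special linear algebra sl(n+1) has type A_n; here n = 1, so the Dynkin diagram is a chain of 1 nodes with single edges (A_1). Hence the type is A_1.

A1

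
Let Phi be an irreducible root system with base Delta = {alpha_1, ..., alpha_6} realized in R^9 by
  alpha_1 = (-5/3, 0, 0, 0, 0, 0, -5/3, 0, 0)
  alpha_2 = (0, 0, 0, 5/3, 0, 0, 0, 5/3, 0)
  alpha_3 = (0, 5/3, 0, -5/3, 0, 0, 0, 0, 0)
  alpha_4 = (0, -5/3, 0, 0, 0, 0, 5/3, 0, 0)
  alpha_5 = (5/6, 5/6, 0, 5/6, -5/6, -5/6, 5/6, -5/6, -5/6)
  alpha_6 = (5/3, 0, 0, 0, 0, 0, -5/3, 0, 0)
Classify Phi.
Compute the Cartan integers a_ij = 2(alpha_i, alpha_j)/(alpha_j, alpha_j); the resulting 6x6 Cartan matrix is
[[2, 0, 0, -1, -1, 0], [0, 2, -1, 0, 0, 0], [0, -1, 2, -1, 0, 0], [-1, 0, -1, 2, 0, -1], [-1, 0, 0, 0, 2, 0], [0, 0, 0, -1, 0, 2]].
All simple roots have the same length, so the diagram is simply laced. The associated Dynkin diagram is a chain of 5 nodes with one extra node attached to the third node from one end (E_6), so the type is E_6.

E_6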